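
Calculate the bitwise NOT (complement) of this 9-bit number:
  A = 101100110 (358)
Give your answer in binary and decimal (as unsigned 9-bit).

Flip each bit (0->1, 1->0):
  101100110
  010011001

Answer: 010011001 (153)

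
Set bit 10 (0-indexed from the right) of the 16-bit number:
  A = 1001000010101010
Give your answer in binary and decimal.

Mask = 1 << 10 = 0000010000000000
Bit 10 of A is 0, so OR-ing with the mask flips it to 1.
  1001000010101010
| 0000010000000000
------------------
  1001010010101010

Answer: 1001010010101010 (38058)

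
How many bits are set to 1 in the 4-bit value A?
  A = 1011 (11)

1011
1-bits at positions (from bit 0 = LSB): 0, 1, 3
Count = 3

Answer: 3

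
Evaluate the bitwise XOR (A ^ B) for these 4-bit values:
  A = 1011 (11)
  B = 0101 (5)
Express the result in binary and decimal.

Apply ^ to each column (1 where bits differ):
  1011
^ 0101
------
  1110

Answer: 1110 (14)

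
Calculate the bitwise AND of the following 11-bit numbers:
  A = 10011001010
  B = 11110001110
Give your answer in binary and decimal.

Apply & to each column (1 only where both bits are 1):
  10011001010
& 11110001110
-------------
  10010001010

Answer: 10010001010 (1162)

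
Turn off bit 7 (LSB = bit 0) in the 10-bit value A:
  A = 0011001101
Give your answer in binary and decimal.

Mask = ~(1 << 7) = 1101111111
Bit 7 of A is 1, so AND-ing with the mask clears it to 0.
  0011001101
& 1101111111
------------
  0001001101

Answer: 0001001101 (77)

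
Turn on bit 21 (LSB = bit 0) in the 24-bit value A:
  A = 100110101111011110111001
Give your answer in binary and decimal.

Mask = 1 << 21 = 001000000000000000000000
Bit 21 of A is 0, so OR-ing with the mask flips it to 1.
  100110101111011110111001
| 001000000000000000000000
--------------------------
  101110101111011110111001

Answer: 101110101111011110111001 (12253113)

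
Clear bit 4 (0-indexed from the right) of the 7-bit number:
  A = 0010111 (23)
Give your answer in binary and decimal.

Mask = ~(1 << 4) = 1101111
Bit 4 of A is 1, so AND-ing with the mask clears it to 0.
  0010111
& 1101111
---------
  0000111

Answer: 0000111 (7)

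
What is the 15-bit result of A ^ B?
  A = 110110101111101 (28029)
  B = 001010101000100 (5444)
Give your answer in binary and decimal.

Apply ^ to each column (1 where bits differ):
  110110101111101
^ 001010101000100
-----------------
  111100000111001

Answer: 111100000111001 (30777)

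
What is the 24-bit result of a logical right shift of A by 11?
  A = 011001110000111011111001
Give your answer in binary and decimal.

Logical shift right by 11: drop the bottom 11 bit(s), prepend 11 zero(s) on the left.
  011001110000111011111001  ->  keep [0110011100001], discard [11011111001], prepend 00000000000
= 000000000000110011100001

Answer: 000000000000110011100001 (3297)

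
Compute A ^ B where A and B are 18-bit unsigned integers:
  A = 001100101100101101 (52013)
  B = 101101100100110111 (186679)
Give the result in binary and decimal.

Apply ^ to each column (1 where bits differ):
  001100101100101101
^ 101101100100110111
--------------------
  100001001000011010

Answer: 100001001000011010 (135706)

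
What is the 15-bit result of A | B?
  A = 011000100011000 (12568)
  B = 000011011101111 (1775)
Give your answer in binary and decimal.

Apply | to each column (1 where either bit is 1):
  011000100011000
| 000011011101111
-----------------
  011011111111111

Answer: 011011111111111 (14335)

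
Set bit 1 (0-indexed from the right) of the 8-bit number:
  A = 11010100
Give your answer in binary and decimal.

Mask = 1 << 1 = 00000010
Bit 1 of A is 0, so OR-ing with the mask flips it to 1.
  11010100
| 00000010
----------
  11010110

Answer: 11010110 (214)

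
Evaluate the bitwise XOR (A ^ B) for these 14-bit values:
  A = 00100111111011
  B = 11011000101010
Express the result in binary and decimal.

Apply ^ to each column (1 where bits differ):
  00100111111011
^ 11011000101010
----------------
  11111111010001

Answer: 11111111010001 (16337)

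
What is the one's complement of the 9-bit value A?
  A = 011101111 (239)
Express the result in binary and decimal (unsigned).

Flip each bit (0->1, 1->0):
  011101111
  100010000

Answer: 100010000 (272)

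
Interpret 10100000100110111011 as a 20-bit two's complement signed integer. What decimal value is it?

MSB is 1, so the value is negative. Find the magnitude:
1. Invert bits:  01011111011001000100
2. Add 1:        01011111011001000101  = 390725
3. Apply sign:   -390725

Answer: -390725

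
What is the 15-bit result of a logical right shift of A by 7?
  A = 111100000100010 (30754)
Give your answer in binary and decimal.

Logical shift right by 7: drop the bottom 7 bit(s), prepend 7 zero(s) on the left.
  111100000100010  ->  keep [11110000], discard [0100010], prepend 0000000
= 000000011110000

Answer: 000000011110000 (240)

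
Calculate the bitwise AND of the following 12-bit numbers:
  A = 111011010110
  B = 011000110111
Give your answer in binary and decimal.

Apply & to each column (1 only where both bits are 1):
  111011010110
& 011000110111
--------------
  011000010110

Answer: 011000010110 (1558)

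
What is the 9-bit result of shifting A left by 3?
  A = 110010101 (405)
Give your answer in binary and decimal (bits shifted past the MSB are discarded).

Shift left by 3: drop the top 3 bit(s), append 3 zero(s) on the right.
  110010101  ->  discard [110], keep [010101], append 000
= 010101000

Answer: 010101000 (168)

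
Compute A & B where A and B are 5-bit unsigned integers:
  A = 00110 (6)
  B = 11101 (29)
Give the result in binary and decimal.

Apply & to each column (1 only where both bits are 1):
  00110
& 11101
-------
  00100

Answer: 00100 (4)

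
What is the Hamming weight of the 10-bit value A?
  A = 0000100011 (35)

0000100011
1-bits at positions (from bit 0 = LSB): 0, 1, 5
Count = 3

Answer: 3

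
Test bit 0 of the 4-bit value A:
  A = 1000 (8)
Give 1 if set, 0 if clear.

Bit 0 is the 1st from the right.
  1000
     ^
That bit is 0.

Answer: 0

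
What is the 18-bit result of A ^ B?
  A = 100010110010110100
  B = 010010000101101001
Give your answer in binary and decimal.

Apply ^ to each column (1 where bits differ):
  100010110010110100
^ 010010000101101001
--------------------
  110000110111011101

Answer: 110000110111011101 (200157)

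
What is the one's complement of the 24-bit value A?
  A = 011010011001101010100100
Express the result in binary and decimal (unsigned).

Flip each bit (0->1, 1->0):
  011010011001101010100100
  100101100110010101011011

Answer: 100101100110010101011011 (9856347)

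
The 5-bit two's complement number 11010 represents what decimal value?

MSB is 1, so the value is negative. Find the magnitude:
1. Invert bits:  00101
2. Add 1:        00110  = 6
3. Apply sign:   -6

Answer: -6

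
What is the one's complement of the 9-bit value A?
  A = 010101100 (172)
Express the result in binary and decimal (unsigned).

Flip each bit (0->1, 1->0):
  010101100
  101010011

Answer: 101010011 (339)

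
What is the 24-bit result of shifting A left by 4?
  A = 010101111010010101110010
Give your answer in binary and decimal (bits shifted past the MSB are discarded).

Shift left by 4: drop the top 4 bit(s), append 4 zero(s) on the right.
  010101111010010101110010  ->  discard [0101], keep [01111010010101110010], append 0000
= 011110100101011100100000

Answer: 011110100101011100100000 (8017696)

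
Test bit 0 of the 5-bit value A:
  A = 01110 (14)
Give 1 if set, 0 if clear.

Bit 0 is the 1st from the right.
  01110
      ^
That bit is 0.

Answer: 0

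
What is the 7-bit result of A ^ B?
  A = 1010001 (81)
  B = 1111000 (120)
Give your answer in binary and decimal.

Apply ^ to each column (1 where bits differ):
  1010001
^ 1111000
---------
  0101001

Answer: 0101001 (41)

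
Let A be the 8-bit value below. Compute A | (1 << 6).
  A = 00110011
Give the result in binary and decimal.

Mask = 1 << 6 = 01000000
Bit 6 of A is 0, so OR-ing with the mask flips it to 1.
  00110011
| 01000000
----------
  01110011

Answer: 01110011 (115)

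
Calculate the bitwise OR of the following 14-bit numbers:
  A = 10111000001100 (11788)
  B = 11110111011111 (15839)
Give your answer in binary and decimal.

Apply | to each column (1 where either bit is 1):
  10111000001100
| 11110111011111
----------------
  11111111011111

Answer: 11111111011111 (16351)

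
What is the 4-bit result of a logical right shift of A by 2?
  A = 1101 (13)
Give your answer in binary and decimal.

Logical shift right by 2: drop the bottom 2 bit(s), prepend 2 zero(s) on the left.
  1101  ->  keep [11], discard [01], prepend 00
= 0011

Answer: 0011 (3)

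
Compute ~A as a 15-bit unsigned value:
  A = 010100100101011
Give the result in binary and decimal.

Flip each bit (0->1, 1->0):
  010100100101011
  101011011010100

Answer: 101011011010100 (22228)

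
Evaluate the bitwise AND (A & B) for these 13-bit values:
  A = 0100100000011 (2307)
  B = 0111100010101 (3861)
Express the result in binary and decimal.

Apply & to each column (1 only where both bits are 1):
  0100100000011
& 0111100010101
---------------
  0100100000001

Answer: 0100100000001 (2305)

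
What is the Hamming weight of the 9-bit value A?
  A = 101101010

101101010
1-bits at positions (from bit 0 = LSB): 1, 3, 5, 6, 8
Count = 5

Answer: 5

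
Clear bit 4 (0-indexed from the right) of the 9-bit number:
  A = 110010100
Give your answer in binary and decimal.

Mask = ~(1 << 4) = 111101111
Bit 4 of A is 1, so AND-ing with the mask clears it to 0.
  110010100
& 111101111
-----------
  110000100

Answer: 110000100 (388)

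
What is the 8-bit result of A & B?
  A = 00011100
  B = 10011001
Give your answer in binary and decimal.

Apply & to each column (1 only where both bits are 1):
  00011100
& 10011001
----------
  00011000

Answer: 00011000 (24)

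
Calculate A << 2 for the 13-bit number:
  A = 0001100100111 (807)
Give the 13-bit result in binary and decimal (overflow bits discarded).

Shift left by 2: drop the top 2 bit(s), append 2 zero(s) on the right.
  0001100100111  ->  discard [00], keep [01100100111], append 00
= 0110010011100

Answer: 0110010011100 (3228)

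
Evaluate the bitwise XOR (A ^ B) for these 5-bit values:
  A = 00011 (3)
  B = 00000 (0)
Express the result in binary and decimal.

Apply ^ to each column (1 where bits differ):
  00011
^ 00000
-------
  00011

Answer: 00011 (3)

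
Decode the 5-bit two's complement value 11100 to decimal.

MSB is 1, so the value is negative. Find the magnitude:
1. Invert bits:  00011
2. Add 1:        00100  = 4
3. Apply sign:   -4

Answer: -4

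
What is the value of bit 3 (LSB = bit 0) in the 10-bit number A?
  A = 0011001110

Bit 3 is the 4th from the right.
  0011001110
        ^
That bit is 1.

Answer: 1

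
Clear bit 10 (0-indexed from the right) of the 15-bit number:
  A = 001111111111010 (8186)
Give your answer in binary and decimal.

Mask = ~(1 << 10) = 111101111111111
Bit 10 of A is 1, so AND-ing with the mask clears it to 0.
  001111111111010
& 111101111111111
-----------------
  001101111111010

Answer: 001101111111010 (7162)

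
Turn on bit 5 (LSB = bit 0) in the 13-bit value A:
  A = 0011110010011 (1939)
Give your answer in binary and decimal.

Mask = 1 << 5 = 0000000100000
Bit 5 of A is 0, so OR-ing with the mask flips it to 1.
  0011110010011
| 0000000100000
---------------
  0011110110011

Answer: 0011110110011 (1971)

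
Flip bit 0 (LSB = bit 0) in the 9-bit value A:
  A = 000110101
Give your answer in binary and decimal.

Mask = 1 << 0 = 000000001
Bit 0 of A is 1; XOR with the mask flips it to 0.
  000110101
^ 000000001
-----------
  000110100

Answer: 000110100 (52)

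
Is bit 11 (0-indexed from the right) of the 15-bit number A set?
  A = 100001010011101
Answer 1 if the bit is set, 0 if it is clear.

Bit 11 is the 12th from the right.
  100001010011101
     ^
That bit is 0.

Answer: 0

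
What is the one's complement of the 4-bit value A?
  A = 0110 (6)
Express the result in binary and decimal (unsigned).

Flip each bit (0->1, 1->0):
  0110
  1001

Answer: 1001 (9)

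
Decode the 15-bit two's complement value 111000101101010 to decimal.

MSB is 1, so the value is negative. Find the magnitude:
1. Invert bits:  000111010010101
2. Add 1:        000111010010110  = 3734
3. Apply sign:   -3734

Answer: -3734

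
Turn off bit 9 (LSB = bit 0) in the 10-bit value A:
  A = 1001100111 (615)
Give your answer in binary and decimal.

Mask = ~(1 << 9) = 0111111111
Bit 9 of A is 1, so AND-ing with the mask clears it to 0.
  1001100111
& 0111111111
------------
  0001100111

Answer: 0001100111 (103)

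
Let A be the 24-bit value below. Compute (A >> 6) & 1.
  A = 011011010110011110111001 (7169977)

Bit 6 is the 7th from the right.
  011011010110011110111001
                   ^
That bit is 0.

Answer: 0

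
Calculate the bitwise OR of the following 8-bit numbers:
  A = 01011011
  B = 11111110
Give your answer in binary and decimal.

Apply | to each column (1 where either bit is 1):
  01011011
| 11111110
----------
  11111111

Answer: 11111111 (255)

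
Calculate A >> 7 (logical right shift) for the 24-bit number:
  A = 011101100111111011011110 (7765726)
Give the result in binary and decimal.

Logical shift right by 7: drop the bottom 7 bit(s), prepend 7 zero(s) on the left.
  011101100111111011011110  ->  keep [01110110011111101], discard [1011110], prepend 0000000
= 000000001110110011111101

Answer: 000000001110110011111101 (60669)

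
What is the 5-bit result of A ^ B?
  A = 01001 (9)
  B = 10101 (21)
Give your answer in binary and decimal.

Apply ^ to each column (1 where bits differ):
  01001
^ 10101
-------
  11100

Answer: 11100 (28)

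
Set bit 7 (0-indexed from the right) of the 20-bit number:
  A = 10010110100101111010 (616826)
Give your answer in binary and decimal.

Mask = 1 << 7 = 00000000000010000000
Bit 7 of A is 0, so OR-ing with the mask flips it to 1.
  10010110100101111010
| 00000000000010000000
----------------------
  10010110100111111010

Answer: 10010110100111111010 (616954)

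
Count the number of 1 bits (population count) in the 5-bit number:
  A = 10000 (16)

10000
1-bits at positions (from bit 0 = LSB): 4
Count = 1

Answer: 1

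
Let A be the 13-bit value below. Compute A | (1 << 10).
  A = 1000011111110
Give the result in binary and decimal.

Mask = 1 << 10 = 0010000000000
Bit 10 of A is 0, so OR-ing with the mask flips it to 1.
  1000011111110
| 0010000000000
---------------
  1010011111110

Answer: 1010011111110 (5374)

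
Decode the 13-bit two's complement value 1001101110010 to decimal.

MSB is 1, so the value is negative. Find the magnitude:
1. Invert bits:  0110010001101
2. Add 1:        0110010001110  = 3214
3. Apply sign:   -3214

Answer: -3214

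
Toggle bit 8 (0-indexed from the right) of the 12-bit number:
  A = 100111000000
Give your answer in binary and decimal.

Mask = 1 << 8 = 000100000000
Bit 8 of A is 1; XOR with the mask flips it to 0.
  100111000000
^ 000100000000
--------------
  100011000000

Answer: 100011000000 (2240)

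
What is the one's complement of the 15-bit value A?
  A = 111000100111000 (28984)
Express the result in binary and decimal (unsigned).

Flip each bit (0->1, 1->0):
  111000100111000
  000111011000111

Answer: 000111011000111 (3783)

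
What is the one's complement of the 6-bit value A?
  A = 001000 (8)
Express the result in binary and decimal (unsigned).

Flip each bit (0->1, 1->0):
  001000
  110111

Answer: 110111 (55)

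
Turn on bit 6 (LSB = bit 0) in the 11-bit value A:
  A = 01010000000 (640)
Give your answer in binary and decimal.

Mask = 1 << 6 = 00001000000
Bit 6 of A is 0, so OR-ing with the mask flips it to 1.
  01010000000
| 00001000000
-------------
  01011000000

Answer: 01011000000 (704)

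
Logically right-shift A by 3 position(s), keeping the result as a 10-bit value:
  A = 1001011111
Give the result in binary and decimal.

Logical shift right by 3: drop the bottom 3 bit(s), prepend 3 zero(s) on the left.
  1001011111  ->  keep [1001011], discard [111], prepend 000
= 0001001011

Answer: 0001001011 (75)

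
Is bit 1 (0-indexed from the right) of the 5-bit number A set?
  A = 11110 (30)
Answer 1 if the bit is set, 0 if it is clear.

Bit 1 is the 2nd from the right.
  11110
     ^
That bit is 1.

Answer: 1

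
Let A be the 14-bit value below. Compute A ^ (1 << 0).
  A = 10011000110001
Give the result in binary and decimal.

Mask = 1 << 0 = 00000000000001
Bit 0 of A is 1; XOR with the mask flips it to 0.
  10011000110001
^ 00000000000001
----------------
  10011000110000

Answer: 10011000110000 (9776)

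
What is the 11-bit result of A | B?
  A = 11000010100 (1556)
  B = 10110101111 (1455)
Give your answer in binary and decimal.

Apply | to each column (1 where either bit is 1):
  11000010100
| 10110101111
-------------
  11110111111

Answer: 11110111111 (1983)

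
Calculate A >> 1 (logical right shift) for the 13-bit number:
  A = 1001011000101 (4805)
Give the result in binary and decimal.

Logical shift right by 1: drop the bottom 1 bit(s), prepend 1 zero(s) on the left.
  1001011000101  ->  keep [100101100010], discard [1], prepend 0
= 0100101100010

Answer: 0100101100010 (2402)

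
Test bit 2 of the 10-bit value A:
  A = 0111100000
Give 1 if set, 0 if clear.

Bit 2 is the 3rd from the right.
  0111100000
         ^
That bit is 0.

Answer: 0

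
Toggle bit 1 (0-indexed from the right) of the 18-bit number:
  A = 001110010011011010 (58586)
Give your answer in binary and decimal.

Mask = 1 << 1 = 000000000000000010
Bit 1 of A is 1; XOR with the mask flips it to 0.
  001110010011011010
^ 000000000000000010
--------------------
  001110010011011000

Answer: 001110010011011000 (58584)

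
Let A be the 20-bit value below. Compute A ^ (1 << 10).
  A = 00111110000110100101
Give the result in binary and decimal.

Mask = 1 << 10 = 00000000010000000000
Bit 10 of A is 0; XOR with the mask flips it to 1.
  00111110000110100101
^ 00000000010000000000
----------------------
  00111110010110100101

Answer: 00111110010110100101 (255397)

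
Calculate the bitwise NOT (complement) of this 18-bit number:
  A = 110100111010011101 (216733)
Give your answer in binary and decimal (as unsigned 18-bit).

Flip each bit (0->1, 1->0):
  110100111010011101
  001011000101100010

Answer: 001011000101100010 (45410)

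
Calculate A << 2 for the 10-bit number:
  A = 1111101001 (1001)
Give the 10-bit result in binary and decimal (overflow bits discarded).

Shift left by 2: drop the top 2 bit(s), append 2 zero(s) on the right.
  1111101001  ->  discard [11], keep [11101001], append 00
= 1110100100

Answer: 1110100100 (932)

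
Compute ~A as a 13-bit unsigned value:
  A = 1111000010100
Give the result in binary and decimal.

Flip each bit (0->1, 1->0):
  1111000010100
  0000111101011

Answer: 0000111101011 (491)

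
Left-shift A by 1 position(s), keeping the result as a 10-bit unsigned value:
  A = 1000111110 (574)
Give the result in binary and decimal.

Shift left by 1: drop the top 1 bit(s), append 1 zero(s) on the right.
  1000111110  ->  discard [1], keep [000111110], append 0
= 0001111100

Answer: 0001111100 (124)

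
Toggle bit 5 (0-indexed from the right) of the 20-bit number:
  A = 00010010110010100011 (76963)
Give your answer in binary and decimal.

Mask = 1 << 5 = 00000000000000100000
Bit 5 of A is 1; XOR with the mask flips it to 0.
  00010010110010100011
^ 00000000000000100000
----------------------
  00010010110010000011

Answer: 00010010110010000011 (76931)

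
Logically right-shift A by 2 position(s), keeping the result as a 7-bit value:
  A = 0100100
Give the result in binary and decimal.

Logical shift right by 2: drop the bottom 2 bit(s), prepend 2 zero(s) on the left.
  0100100  ->  keep [01001], discard [00], prepend 00
= 0001001

Answer: 0001001 (9)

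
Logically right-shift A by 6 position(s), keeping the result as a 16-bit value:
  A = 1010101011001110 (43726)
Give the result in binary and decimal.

Logical shift right by 6: drop the bottom 6 bit(s), prepend 6 zero(s) on the left.
  1010101011001110  ->  keep [1010101011], discard [001110], prepend 000000
= 0000001010101011

Answer: 0000001010101011 (683)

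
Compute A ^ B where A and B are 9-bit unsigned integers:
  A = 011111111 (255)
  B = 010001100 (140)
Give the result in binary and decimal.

Apply ^ to each column (1 where bits differ):
  011111111
^ 010001100
-----------
  001110011

Answer: 001110011 (115)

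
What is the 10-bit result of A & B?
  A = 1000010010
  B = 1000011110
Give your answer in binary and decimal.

Apply & to each column (1 only where both bits are 1):
  1000010010
& 1000011110
------------
  1000010010

Answer: 1000010010 (530)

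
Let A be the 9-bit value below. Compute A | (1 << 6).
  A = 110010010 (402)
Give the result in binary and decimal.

Mask = 1 << 6 = 001000000
Bit 6 of A is 0, so OR-ing with the mask flips it to 1.
  110010010
| 001000000
-----------
  111010010

Answer: 111010010 (466)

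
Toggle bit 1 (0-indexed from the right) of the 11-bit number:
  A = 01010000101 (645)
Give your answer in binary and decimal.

Mask = 1 << 1 = 00000000010
Bit 1 of A is 0; XOR with the mask flips it to 1.
  01010000101
^ 00000000010
-------------
  01010000111

Answer: 01010000111 (647)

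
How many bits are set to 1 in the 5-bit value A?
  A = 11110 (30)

11110
1-bits at positions (from bit 0 = LSB): 1, 2, 3, 4
Count = 4

Answer: 4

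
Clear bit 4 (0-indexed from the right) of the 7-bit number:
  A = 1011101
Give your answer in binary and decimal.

Mask = ~(1 << 4) = 1101111
Bit 4 of A is 1, so AND-ing with the mask clears it to 0.
  1011101
& 1101111
---------
  1001101

Answer: 1001101 (77)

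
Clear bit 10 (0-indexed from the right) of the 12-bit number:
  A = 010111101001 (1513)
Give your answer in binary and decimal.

Mask = ~(1 << 10) = 101111111111
Bit 10 of A is 1, so AND-ing with the mask clears it to 0.
  010111101001
& 101111111111
--------------
  000111101001

Answer: 000111101001 (489)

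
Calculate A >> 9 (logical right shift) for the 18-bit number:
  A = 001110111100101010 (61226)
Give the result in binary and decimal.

Logical shift right by 9: drop the bottom 9 bit(s), prepend 9 zero(s) on the left.
  001110111100101010  ->  keep [001110111], discard [100101010], prepend 000000000
= 000000000001110111

Answer: 000000000001110111 (119)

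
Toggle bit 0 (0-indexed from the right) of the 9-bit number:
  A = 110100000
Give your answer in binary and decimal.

Mask = 1 << 0 = 000000001
Bit 0 of A is 0; XOR with the mask flips it to 1.
  110100000
^ 000000001
-----------
  110100001

Answer: 110100001 (417)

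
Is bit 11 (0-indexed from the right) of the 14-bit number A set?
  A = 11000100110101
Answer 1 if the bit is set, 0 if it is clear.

Bit 11 is the 12th from the right.
  11000100110101
    ^
That bit is 0.

Answer: 0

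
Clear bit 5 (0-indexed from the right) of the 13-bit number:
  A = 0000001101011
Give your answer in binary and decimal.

Mask = ~(1 << 5) = 1111111011111
Bit 5 of A is 1, so AND-ing with the mask clears it to 0.
  0000001101011
& 1111111011111
---------------
  0000001001011

Answer: 0000001001011 (75)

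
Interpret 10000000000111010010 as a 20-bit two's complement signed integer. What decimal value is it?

MSB is 1, so the value is negative. Find the magnitude:
1. Invert bits:  01111111111000101101
2. Add 1:        01111111111000101110  = 523822
3. Apply sign:   -523822

Answer: -523822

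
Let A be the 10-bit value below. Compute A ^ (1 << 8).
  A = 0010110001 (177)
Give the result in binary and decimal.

Mask = 1 << 8 = 0100000000
Bit 8 of A is 0; XOR with the mask flips it to 1.
  0010110001
^ 0100000000
------------
  0110110001

Answer: 0110110001 (433)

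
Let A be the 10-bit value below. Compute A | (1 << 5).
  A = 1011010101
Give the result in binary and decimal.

Mask = 1 << 5 = 0000100000
Bit 5 of A is 0, so OR-ing with the mask flips it to 1.
  1011010101
| 0000100000
------------
  1011110101

Answer: 1011110101 (757)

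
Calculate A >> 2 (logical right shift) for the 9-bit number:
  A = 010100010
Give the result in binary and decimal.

Logical shift right by 2: drop the bottom 2 bit(s), prepend 2 zero(s) on the left.
  010100010  ->  keep [0101000], discard [10], prepend 00
= 000101000

Answer: 000101000 (40)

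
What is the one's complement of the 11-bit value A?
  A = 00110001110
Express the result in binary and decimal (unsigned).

Flip each bit (0->1, 1->0):
  00110001110
  11001110001

Answer: 11001110001 (1649)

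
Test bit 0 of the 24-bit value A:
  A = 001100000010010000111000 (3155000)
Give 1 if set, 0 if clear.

Bit 0 is the 1st from the right.
  001100000010010000111000
                         ^
That bit is 0.

Answer: 0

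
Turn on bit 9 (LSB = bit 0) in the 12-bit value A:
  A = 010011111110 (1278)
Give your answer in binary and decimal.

Mask = 1 << 9 = 001000000000
Bit 9 of A is 0, so OR-ing with the mask flips it to 1.
  010011111110
| 001000000000
--------------
  011011111110

Answer: 011011111110 (1790)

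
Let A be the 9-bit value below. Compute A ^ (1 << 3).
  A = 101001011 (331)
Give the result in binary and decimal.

Mask = 1 << 3 = 000001000
Bit 3 of A is 1; XOR with the mask flips it to 0.
  101001011
^ 000001000
-----------
  101000011

Answer: 101000011 (323)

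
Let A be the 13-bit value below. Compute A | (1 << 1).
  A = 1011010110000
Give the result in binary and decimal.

Mask = 1 << 1 = 0000000000010
Bit 1 of A is 0, so OR-ing with the mask flips it to 1.
  1011010110000
| 0000000000010
---------------
  1011010110010

Answer: 1011010110010 (5810)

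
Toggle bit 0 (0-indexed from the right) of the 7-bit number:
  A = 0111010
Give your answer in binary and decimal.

Mask = 1 << 0 = 0000001
Bit 0 of A is 0; XOR with the mask flips it to 1.
  0111010
^ 0000001
---------
  0111011

Answer: 0111011 (59)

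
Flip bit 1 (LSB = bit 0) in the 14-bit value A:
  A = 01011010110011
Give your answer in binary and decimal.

Mask = 1 << 1 = 00000000000010
Bit 1 of A is 1; XOR with the mask flips it to 0.
  01011010110011
^ 00000000000010
----------------
  01011010110001

Answer: 01011010110001 (5809)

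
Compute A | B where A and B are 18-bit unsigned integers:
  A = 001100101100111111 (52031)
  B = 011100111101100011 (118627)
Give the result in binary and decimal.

Apply | to each column (1 where either bit is 1):
  001100101100111111
| 011100111101100011
--------------------
  011100111101111111

Answer: 011100111101111111 (118655)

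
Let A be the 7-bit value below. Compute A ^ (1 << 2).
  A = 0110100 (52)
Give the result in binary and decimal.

Mask = 1 << 2 = 0000100
Bit 2 of A is 1; XOR with the mask flips it to 0.
  0110100
^ 0000100
---------
  0110000

Answer: 0110000 (48)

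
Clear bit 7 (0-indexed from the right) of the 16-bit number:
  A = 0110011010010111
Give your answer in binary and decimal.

Mask = ~(1 << 7) = 1111111101111111
Bit 7 of A is 1, so AND-ing with the mask clears it to 0.
  0110011010010111
& 1111111101111111
------------------
  0110011000010111

Answer: 0110011000010111 (26135)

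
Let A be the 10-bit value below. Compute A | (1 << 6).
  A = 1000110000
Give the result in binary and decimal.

Mask = 1 << 6 = 0001000000
Bit 6 of A is 0, so OR-ing with the mask flips it to 1.
  1000110000
| 0001000000
------------
  1001110000

Answer: 1001110000 (624)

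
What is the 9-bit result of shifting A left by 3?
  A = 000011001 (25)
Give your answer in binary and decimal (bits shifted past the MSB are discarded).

Shift left by 3: drop the top 3 bit(s), append 3 zero(s) on the right.
  000011001  ->  discard [000], keep [011001], append 000
= 011001000

Answer: 011001000 (200)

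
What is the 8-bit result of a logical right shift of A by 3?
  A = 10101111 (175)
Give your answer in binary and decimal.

Logical shift right by 3: drop the bottom 3 bit(s), prepend 3 zero(s) on the left.
  10101111  ->  keep [10101], discard [111], prepend 000
= 00010101

Answer: 00010101 (21)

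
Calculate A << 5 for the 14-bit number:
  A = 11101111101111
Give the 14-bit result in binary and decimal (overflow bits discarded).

Shift left by 5: drop the top 5 bit(s), append 5 zero(s) on the right.
  11101111101111  ->  discard [11101], keep [111101111], append 00000
= 11110111100000

Answer: 11110111100000 (15840)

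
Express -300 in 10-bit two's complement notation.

1. Binary of +300:  0100101100
2. Invert bits:     1011010011
3. Add 1:           1011010100

Answer: 1011010100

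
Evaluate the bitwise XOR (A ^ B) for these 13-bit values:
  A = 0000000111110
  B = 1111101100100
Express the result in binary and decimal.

Apply ^ to each column (1 where bits differ):
  0000000111110
^ 1111101100100
---------------
  1111101011010

Answer: 1111101011010 (8026)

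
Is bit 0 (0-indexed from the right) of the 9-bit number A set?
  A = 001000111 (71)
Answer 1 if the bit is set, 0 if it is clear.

Bit 0 is the 1st from the right.
  001000111
          ^
That bit is 1.

Answer: 1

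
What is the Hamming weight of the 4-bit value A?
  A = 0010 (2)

0010
1-bits at positions (from bit 0 = LSB): 1
Count = 1

Answer: 1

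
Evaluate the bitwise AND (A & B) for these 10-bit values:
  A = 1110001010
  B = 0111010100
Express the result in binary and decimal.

Apply & to each column (1 only where both bits are 1):
  1110001010
& 0111010100
------------
  0110000000

Answer: 0110000000 (384)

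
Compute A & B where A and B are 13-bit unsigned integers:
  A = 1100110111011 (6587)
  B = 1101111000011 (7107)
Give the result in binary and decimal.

Apply & to each column (1 only where both bits are 1):
  1100110111011
& 1101111000011
---------------
  1100110000011

Answer: 1100110000011 (6531)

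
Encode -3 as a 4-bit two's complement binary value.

1. Binary of +3:  0011
2. Invert bits:     1100
3. Add 1:           1101

Answer: 1101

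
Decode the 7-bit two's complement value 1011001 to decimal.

MSB is 1, so the value is negative. Find the magnitude:
1. Invert bits:  0100110
2. Add 1:        0100111  = 39
3. Apply sign:   -39

Answer: -39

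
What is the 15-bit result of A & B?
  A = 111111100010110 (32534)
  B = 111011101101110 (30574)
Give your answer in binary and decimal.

Apply & to each column (1 only where both bits are 1):
  111111100010110
& 111011101101110
-----------------
  111011100000110

Answer: 111011100000110 (30470)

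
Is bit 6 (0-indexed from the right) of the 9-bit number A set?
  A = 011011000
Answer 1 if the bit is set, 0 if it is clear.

Bit 6 is the 7th from the right.
  011011000
    ^
That bit is 1.

Answer: 1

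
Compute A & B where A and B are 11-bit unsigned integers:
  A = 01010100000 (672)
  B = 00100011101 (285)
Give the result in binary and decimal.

Apply & to each column (1 only where both bits are 1):
  01010100000
& 00100011101
-------------
  00000000000

Answer: 00000000000 (0)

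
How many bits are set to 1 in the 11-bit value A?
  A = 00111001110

00111001110
1-bits at positions (from bit 0 = LSB): 1, 2, 3, 6, 7, 8
Count = 6

Answer: 6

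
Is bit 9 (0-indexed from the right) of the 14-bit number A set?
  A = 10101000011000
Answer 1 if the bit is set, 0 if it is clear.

Bit 9 is the 10th from the right.
  10101000011000
      ^
That bit is 1.

Answer: 1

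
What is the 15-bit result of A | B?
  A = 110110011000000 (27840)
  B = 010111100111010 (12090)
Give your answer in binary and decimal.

Apply | to each column (1 where either bit is 1):
  110110011000000
| 010111100111010
-----------------
  110111111111010

Answer: 110111111111010 (28666)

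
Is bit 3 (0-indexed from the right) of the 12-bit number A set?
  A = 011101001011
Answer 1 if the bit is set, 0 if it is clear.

Bit 3 is the 4th from the right.
  011101001011
          ^
That bit is 1.

Answer: 1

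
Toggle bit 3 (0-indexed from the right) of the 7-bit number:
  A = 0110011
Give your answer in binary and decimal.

Mask = 1 << 3 = 0001000
Bit 3 of A is 0; XOR with the mask flips it to 1.
  0110011
^ 0001000
---------
  0111011

Answer: 0111011 (59)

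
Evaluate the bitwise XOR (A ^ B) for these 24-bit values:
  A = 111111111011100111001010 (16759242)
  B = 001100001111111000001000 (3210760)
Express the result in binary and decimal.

Apply ^ to each column (1 where bits differ):
  111111111011100111001010
^ 001100001111111000001000
--------------------------
  110011110100011111000010

Answer: 110011110100011111000010 (13584322)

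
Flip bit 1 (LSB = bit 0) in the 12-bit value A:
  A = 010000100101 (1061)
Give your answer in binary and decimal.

Mask = 1 << 1 = 000000000010
Bit 1 of A is 0; XOR with the mask flips it to 1.
  010000100101
^ 000000000010
--------------
  010000100111

Answer: 010000100111 (1063)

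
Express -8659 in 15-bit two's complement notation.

1. Binary of +8659:  010000111010011
2. Invert bits:     101111000101100
3. Add 1:           101111000101101

Answer: 101111000101101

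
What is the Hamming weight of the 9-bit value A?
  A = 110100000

110100000
1-bits at positions (from bit 0 = LSB): 5, 7, 8
Count = 3

Answer: 3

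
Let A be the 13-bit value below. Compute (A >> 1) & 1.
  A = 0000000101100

Bit 1 is the 2nd from the right.
  0000000101100
             ^
That bit is 0.

Answer: 0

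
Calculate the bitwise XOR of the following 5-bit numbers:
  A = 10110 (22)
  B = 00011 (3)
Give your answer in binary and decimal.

Apply ^ to each column (1 where bits differ):
  10110
^ 00011
-------
  10101

Answer: 10101 (21)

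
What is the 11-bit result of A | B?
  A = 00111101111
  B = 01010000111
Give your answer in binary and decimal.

Apply | to each column (1 where either bit is 1):
  00111101111
| 01010000111
-------------
  01111101111

Answer: 01111101111 (1007)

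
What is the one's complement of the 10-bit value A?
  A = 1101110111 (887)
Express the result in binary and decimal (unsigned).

Flip each bit (0->1, 1->0):
  1101110111
  0010001000

Answer: 0010001000 (136)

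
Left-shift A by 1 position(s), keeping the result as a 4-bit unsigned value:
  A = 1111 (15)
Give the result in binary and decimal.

Shift left by 1: drop the top 1 bit(s), append 1 zero(s) on the right.
  1111  ->  discard [1], keep [111], append 0
= 1110

Answer: 1110 (14)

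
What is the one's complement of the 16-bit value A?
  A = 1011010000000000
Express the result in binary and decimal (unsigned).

Flip each bit (0->1, 1->0):
  1011010000000000
  0100101111111111

Answer: 0100101111111111 (19455)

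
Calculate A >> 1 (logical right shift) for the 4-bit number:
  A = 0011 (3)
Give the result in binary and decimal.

Logical shift right by 1: drop the bottom 1 bit(s), prepend 1 zero(s) on the left.
  0011  ->  keep [001], discard [1], prepend 0
= 0001

Answer: 0001 (1)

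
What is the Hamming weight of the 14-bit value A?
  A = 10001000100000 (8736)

10001000100000
1-bits at positions (from bit 0 = LSB): 5, 9, 13
Count = 3

Answer: 3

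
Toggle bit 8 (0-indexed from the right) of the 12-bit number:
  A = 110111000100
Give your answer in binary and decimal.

Mask = 1 << 8 = 000100000000
Bit 8 of A is 1; XOR with the mask flips it to 0.
  110111000100
^ 000100000000
--------------
  110011000100

Answer: 110011000100 (3268)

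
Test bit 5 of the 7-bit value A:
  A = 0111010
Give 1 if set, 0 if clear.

Bit 5 is the 6th from the right.
  0111010
   ^
That bit is 1.

Answer: 1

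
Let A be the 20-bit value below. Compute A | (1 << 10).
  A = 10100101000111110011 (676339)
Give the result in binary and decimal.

Mask = 1 << 10 = 00000000010000000000
Bit 10 of A is 0, so OR-ing with the mask flips it to 1.
  10100101000111110011
| 00000000010000000000
----------------------
  10100101010111110011

Answer: 10100101010111110011 (677363)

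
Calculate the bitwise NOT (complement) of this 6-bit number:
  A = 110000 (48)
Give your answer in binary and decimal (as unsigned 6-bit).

Flip each bit (0->1, 1->0):
  110000
  001111

Answer: 001111 (15)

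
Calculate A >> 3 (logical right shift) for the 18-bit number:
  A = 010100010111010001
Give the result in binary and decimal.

Logical shift right by 3: drop the bottom 3 bit(s), prepend 3 zero(s) on the left.
  010100010111010001  ->  keep [010100010111010], discard [001], prepend 000
= 000010100010111010

Answer: 000010100010111010 (10426)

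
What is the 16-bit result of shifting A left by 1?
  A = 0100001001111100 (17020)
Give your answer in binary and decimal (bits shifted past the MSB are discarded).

Shift left by 1: drop the top 1 bit(s), append 1 zero(s) on the right.
  0100001001111100  ->  discard [0], keep [100001001111100], append 0
= 1000010011111000

Answer: 1000010011111000 (34040)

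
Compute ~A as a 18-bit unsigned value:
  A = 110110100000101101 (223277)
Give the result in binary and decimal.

Flip each bit (0->1, 1->0):
  110110100000101101
  001001011111010010

Answer: 001001011111010010 (38866)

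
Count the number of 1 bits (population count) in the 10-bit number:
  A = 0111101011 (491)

0111101011
1-bits at positions (from bit 0 = LSB): 0, 1, 3, 5, 6, 7, 8
Count = 7

Answer: 7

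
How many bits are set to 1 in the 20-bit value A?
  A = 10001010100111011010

10001010100111011010
1-bits at positions (from bit 0 = LSB): 1, 3, 4, 6, 7, 8, 11, 13, 15, 19
Count = 10

Answer: 10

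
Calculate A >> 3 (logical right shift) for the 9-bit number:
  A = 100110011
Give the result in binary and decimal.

Logical shift right by 3: drop the bottom 3 bit(s), prepend 3 zero(s) on the left.
  100110011  ->  keep [100110], discard [011], prepend 000
= 000100110

Answer: 000100110 (38)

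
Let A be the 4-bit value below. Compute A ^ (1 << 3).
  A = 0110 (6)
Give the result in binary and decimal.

Mask = 1 << 3 = 1000
Bit 3 of A is 0; XOR with the mask flips it to 1.
  0110
^ 1000
------
  1110

Answer: 1110 (14)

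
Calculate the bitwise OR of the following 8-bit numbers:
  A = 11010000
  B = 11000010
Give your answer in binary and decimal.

Apply | to each column (1 where either bit is 1):
  11010000
| 11000010
----------
  11010010

Answer: 11010010 (210)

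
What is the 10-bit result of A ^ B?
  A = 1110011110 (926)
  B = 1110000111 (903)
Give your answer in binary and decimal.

Apply ^ to each column (1 where bits differ):
  1110011110
^ 1110000111
------------
  0000011001

Answer: 0000011001 (25)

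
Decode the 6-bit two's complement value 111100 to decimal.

MSB is 1, so the value is negative. Find the magnitude:
1. Invert bits:  000011
2. Add 1:        000100  = 4
3. Apply sign:   -4

Answer: -4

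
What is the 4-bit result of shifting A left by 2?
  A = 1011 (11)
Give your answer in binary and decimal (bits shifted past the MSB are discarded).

Shift left by 2: drop the top 2 bit(s), append 2 zero(s) on the right.
  1011  ->  discard [10], keep [11], append 00
= 1100

Answer: 1100 (12)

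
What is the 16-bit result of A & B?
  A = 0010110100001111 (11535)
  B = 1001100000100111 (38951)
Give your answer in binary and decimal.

Apply & to each column (1 only where both bits are 1):
  0010110100001111
& 1001100000100111
------------------
  0000100000000111

Answer: 0000100000000111 (2055)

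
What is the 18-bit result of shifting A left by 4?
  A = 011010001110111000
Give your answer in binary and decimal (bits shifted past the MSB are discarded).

Shift left by 4: drop the top 4 bit(s), append 4 zero(s) on the right.
  011010001110111000  ->  discard [0110], keep [10001110111000], append 0000
= 100011101110000000

Answer: 100011101110000000 (146304)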